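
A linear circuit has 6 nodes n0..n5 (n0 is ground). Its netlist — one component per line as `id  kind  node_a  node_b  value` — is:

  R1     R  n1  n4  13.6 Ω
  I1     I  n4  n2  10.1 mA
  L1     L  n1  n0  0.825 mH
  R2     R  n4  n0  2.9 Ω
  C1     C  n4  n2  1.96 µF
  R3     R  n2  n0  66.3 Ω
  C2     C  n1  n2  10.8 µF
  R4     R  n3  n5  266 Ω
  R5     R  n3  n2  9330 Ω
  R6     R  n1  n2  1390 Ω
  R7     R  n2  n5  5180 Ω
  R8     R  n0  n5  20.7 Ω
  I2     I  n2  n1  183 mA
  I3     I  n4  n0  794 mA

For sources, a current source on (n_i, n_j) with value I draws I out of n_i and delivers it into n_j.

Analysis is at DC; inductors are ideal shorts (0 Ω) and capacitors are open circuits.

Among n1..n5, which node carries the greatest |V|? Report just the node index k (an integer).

2

MNA unknowns: 5 node voltages V₁..V_5 plus 1 source current (L1)
R1: Y=0.07353 on G[1,4]
I1: z[4]−=0.0101, z[2]+=0.0101
L1: row V1−V0=0, i_L1 at 1,0
R2: Y=0.3448 on G[4,0]
C1: Y=0.000 on G[4,2]
R3: Y=0.01508 on G[2,0]
C2: Y=0.000 on G[1,2]
R4: Y=0.003759 on G[3,5]
R5: Y=0.0001072 on G[3,2]
R6: Y=0.0007194 on G[1,2]
R7: Y=0.0001931 on G[2,5]
R8: Y=0.04831 on G[0,5]
I2: z[2]−=0.183, z[1]+=0.183
I3: z[4]−=0.794, z[0]+=0.794
solve → V1=0.000, V2=-10.74, V3=-0.3616, V4=-1.922, V5=-0.06569
aux → i_L1=0.03395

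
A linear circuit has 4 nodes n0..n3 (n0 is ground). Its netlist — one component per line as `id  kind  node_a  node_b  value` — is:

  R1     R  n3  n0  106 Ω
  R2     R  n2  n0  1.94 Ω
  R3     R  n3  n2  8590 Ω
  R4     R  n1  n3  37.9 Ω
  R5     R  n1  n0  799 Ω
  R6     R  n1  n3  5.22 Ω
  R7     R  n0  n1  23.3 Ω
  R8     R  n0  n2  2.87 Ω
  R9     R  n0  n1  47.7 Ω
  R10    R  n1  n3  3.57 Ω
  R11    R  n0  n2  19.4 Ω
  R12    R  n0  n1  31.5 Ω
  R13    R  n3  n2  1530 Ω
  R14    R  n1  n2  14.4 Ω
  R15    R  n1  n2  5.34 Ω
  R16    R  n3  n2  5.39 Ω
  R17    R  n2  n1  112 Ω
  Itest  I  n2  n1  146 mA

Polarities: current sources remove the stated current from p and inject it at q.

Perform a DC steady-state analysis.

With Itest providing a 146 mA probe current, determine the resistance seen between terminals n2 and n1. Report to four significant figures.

R_eq = 2.030 Ω

Apply KCL at each of the 3 non-ground nodes and solve the resulting linear system.
Node n1: branches {R4, R5, R6, R7, R9, R10, R12, R14, R15, R17, Itest} → V_1 = 0.2664
Node n2: branches {R2, R3, R8, R11, R13, R14, R15, R16, R17, Itest} → V_2 = -0.03008
Node n3: branches {R1, R3, R4, R6, R10, R13, R16} → V_3 = 0.1831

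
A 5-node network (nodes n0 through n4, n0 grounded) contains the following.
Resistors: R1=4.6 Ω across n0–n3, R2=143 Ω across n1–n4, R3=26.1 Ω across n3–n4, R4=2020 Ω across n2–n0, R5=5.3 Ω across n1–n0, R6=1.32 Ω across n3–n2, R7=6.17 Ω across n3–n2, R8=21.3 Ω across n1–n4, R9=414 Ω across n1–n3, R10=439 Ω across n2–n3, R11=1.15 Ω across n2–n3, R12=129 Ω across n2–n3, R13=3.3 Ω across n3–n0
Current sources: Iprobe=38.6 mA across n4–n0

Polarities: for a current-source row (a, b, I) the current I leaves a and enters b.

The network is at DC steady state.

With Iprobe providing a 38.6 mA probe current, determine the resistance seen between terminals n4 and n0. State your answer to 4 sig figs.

Element admittances at DC:
  Y(R1) = 0.2174 S between n0,n3
  Y(R2) = 0.006993 S between n1,n4
  Y(R3) = 0.03831 S between n3,n4
  Y(R4) = 0.0004950 S between n2,n0
  Y(R5) = 0.1887 S between n1,n0
  Y(R6) = 0.7576 S between n3,n2
  Y(R7) = 0.1621 S between n3,n2
  Y(R8) = 0.04695 S between n1,n4
  Y(R9) = 0.002415 S between n1,n3
  Y(R10) = 0.002278 S between n2,n3
  Y(R11) = 0.8696 S between n2,n3
  Y(R12) = 0.007752 S between n2,n3
  Y(R13) = 0.3030 S between n3,n0
  Iprobe: injects 0.0386 A into n0 (from n4)
Assemble and solve the 4×4 MNA system:
  V(n1)=-0.1097  V(n2)=-0.03435  V(n3)=-0.03436  V(n4)=-0.4968

R_eq = 12.87 Ω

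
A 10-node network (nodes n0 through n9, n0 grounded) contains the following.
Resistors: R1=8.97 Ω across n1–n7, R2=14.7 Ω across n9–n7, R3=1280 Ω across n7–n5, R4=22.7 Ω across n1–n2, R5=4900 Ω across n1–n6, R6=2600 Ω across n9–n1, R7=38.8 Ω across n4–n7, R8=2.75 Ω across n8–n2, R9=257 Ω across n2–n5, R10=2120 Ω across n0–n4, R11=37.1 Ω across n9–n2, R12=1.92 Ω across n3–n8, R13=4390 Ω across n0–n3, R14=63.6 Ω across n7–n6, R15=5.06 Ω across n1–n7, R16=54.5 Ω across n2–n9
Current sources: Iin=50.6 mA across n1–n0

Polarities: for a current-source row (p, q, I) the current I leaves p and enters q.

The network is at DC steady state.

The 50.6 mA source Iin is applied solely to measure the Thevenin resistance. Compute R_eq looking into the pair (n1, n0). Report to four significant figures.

R_eq = 1451. Ω

Apply KCL at each of the 9 non-ground nodes and solve the resulting linear system.
Node n1: branches {R1, R4, R5, R6, R15, Iin} → V_1 = -73.43
Node n2: branches {R4, R8, R9, R11, R16} → V_2 = -73.15
Node n3: branches {R12, R13} → V_3 = -73.07
Node n4: branches {R7, R10} → V_4 = -71.99
Node n5: branches {R3, R9} → V_5 = -73.17
Node n6: branches {R5, R14} → V_6 = -73.30
Node n7: branches {R1, R2, R3, R7, R14, R15} → V_7 = -73.30
Node n8: branches {R8, R12} → V_8 = -73.10
Node n9: branches {R2, R6, R11, R16} → V_9 = -73.24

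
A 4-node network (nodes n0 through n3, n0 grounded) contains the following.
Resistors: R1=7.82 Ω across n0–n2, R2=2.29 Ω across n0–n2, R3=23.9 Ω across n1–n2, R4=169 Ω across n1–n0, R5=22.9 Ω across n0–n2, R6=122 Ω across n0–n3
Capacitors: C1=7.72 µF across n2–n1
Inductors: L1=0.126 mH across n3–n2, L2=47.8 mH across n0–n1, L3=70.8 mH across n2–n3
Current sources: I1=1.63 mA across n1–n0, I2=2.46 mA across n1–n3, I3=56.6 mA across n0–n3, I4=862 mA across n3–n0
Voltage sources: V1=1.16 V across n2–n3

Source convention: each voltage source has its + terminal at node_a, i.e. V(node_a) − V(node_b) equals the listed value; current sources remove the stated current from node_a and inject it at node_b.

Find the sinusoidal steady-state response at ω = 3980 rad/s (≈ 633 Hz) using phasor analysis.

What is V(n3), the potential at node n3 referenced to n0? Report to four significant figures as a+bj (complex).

Element admittances at ω=3980 rad/s:
  Y(R1) = 0.1279+0.000j S between n0,n2
  Y(C1) = 0.000+0.03073j S between n2,n1
  Y(L1) = 0.000-1.994j S between n3,n2
  Y(L2) = 0.000-0.005256j S between n0,n1
  I1: injects 0.00163 A into n0 (from n1)
  I2: injects 0.00246 A into n3 (from n1)
  Y(R2) = 0.4367+0.000j S between n0,n2
  Y(R3) = 0.04184+0.000j S between n1,n2
  Y(R4) = 0.005917+0.000j S between n1,n0
  I3: injects 0.0566 A into n3 (from n0)
  Y(L3) = 0.000-0.003549j S between n2,n3
  Y(R5) = 0.04367+0.000j S between n0,n2
  I4: injects 0.862 A into n0 (from n3)
  Y(R6) = 0.008197+0.000j S between n0,n3
  V1: constraint V(n2)−V(n3) = 1.16
Assemble and solve the 4×4 MNA system:
  V(n1)=-1.281-0.1490j  V(n2)=-1.280-0.009490j  V(n3)=-2.440-0.009490j
  i(V1)=0.7829+2.317j

-2.440-0.009490j V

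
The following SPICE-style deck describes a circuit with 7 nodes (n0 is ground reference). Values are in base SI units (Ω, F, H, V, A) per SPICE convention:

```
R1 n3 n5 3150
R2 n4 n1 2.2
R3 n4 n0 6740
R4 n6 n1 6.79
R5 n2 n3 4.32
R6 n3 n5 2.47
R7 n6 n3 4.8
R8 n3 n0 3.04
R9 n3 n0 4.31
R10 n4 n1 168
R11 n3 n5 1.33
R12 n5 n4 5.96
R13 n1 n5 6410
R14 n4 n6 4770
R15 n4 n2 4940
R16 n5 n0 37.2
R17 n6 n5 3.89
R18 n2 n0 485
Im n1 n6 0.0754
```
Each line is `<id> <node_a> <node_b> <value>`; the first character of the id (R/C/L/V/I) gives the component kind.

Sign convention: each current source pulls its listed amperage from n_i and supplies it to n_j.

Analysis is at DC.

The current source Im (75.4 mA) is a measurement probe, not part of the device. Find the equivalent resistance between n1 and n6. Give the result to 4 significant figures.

MNA unknowns: 6 node voltages V₁..V_6
R1: Y=0.0003175 on G[3,5]
R2: Y=0.4545 on G[4,1]
R3: Y=0.0001484 on G[4,0]
R4: Y=0.1473 on G[6,1]
R5: Y=0.2315 on G[2,3]
R6: Y=0.4049 on G[3,5]
R7: Y=0.2083 on G[6,3]
R8: Y=0.3289 on G[3,0]
R9: Y=0.2320 on G[3,0]
R10: Y=0.005952 on G[4,1]
R11: Y=0.7519 on G[3,5]
R12: Y=0.1678 on G[5,4]
R13: Y=0.0001560 on G[1,5]
R14: Y=0.0002096 on G[4,6]
R15: Y=0.0002024 on G[4,2]
R16: Y=0.02688 on G[5,0]
R17: Y=0.2571 on G[6,5]
R18: Y=0.002062 on G[2,0]
Im: z[1]−=0.0754, z[6]+=0.0754
solve → V1=-0.2509, V2=0.0003463, V3=0.0005126, V4=-0.1863, V5=-0.009695, V6=0.05877

R_eq = 4.107 Ω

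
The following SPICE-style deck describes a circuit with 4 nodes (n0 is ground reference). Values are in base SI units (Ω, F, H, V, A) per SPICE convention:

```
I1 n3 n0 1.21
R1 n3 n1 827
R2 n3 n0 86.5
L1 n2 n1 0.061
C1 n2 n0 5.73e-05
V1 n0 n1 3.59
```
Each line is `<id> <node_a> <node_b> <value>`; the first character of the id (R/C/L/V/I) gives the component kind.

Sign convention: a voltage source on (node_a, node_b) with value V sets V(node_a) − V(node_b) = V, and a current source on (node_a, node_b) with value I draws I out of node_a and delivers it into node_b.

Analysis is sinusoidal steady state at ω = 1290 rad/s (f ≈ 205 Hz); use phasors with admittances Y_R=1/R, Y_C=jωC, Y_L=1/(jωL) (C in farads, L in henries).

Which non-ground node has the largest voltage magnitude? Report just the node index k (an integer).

Apply KCL at each of the 3 non-ground nodes and solve the resulting linear system.
Node n1: branches {R1, L1, V1} → V_1 = -3.590+0.000j
Node n2: branches {L1, C1} → V_2 = 0.7454+0.000j
Node n3: branches {I1, R1, R2} → V_3 = -95.09+0.000j
Source currents: i(V1)=0.1106+0.05509j

3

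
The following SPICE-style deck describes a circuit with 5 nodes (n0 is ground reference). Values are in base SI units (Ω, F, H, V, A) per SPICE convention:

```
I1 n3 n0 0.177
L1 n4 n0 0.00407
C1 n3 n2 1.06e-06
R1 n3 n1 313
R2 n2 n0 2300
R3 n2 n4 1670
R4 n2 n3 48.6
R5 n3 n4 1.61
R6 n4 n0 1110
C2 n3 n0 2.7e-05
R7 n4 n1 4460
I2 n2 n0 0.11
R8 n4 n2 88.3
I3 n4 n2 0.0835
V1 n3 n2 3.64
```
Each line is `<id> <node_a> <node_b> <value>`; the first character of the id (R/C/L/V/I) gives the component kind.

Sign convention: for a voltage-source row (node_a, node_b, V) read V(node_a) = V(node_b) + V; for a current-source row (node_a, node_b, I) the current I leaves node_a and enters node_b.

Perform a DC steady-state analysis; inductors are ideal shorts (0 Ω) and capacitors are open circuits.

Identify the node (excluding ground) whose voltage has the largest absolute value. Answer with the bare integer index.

2

Element admittances at DC:
  I1: injects 0.177 A into n0 (from n3)
  L1: short n4↔n0 (DC inductor)
  Y(C1) = 0.000 S between n3,n2
  Y(R1) = 0.003195 S between n3,n1
  Y(R2) = 0.0004348 S between n2,n0
  Y(R3) = 0.0005988 S between n2,n4
  Y(R4) = 0.02058 S between n2,n3
  Y(R5) = 0.6211 S between n3,n4
  Y(R6) = 0.0009009 S between n4,n0
  Y(C2) = 0.000 S between n3,n0
  Y(R7) = 0.0002242 S between n4,n1
  I2: injects 0.11 A into n0 (from n2)
  Y(R8) = 0.01133 S between n4,n2
  I3: injects 0.0835 A into n2 (from n4)
  V1: constraint V(n3)−V(n2) = 3.64
Assemble and solve the 6×6 MNA system:
  V(n1)=-0.2337  V(n2)=-3.890  V(n3)=-0.2501  V(n4)=0.000
  i(L1)=-0.2853  i(V1)=-0.09647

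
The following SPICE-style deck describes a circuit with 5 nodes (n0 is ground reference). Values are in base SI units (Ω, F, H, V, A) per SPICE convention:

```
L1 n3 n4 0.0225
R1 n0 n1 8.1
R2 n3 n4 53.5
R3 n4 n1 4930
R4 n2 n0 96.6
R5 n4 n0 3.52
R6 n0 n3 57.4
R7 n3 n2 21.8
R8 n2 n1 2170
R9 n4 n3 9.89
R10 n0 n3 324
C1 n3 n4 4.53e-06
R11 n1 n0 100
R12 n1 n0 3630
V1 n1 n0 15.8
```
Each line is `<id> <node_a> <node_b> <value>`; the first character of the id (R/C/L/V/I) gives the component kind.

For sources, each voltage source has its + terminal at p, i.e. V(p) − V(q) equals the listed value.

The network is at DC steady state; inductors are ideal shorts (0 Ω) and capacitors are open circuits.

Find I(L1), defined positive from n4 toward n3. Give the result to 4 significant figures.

MNA unknowns: 4 node voltages V₁..V_4 plus 2 source currents (L1, V1)
L1: row V3−V4=0, i_L1 at 3,4
R1: Y=0.1235 on G[0,1]
R2: Y=0.01869 on G[3,4]
R3: Y=0.0002028 on G[4,1]
R4: Y=0.01035 on G[2,0]
R5: Y=0.2841 on G[4,0]
R6: Y=0.01742 on G[0,3]
R7: Y=0.04587 on G[3,2]
R8: Y=0.0004608 on G[2,1]
R9: Y=0.1011 on G[4,3]
R10: Y=0.003086 on G[0,3]
C1: Y=0.000 on G[3,4]
R11: Y=0.01000 on G[1,0]
R12: Y=0.0002755 on G[1,0]
V1: row V1−V0=15.8, i_V1 at 1,0
solve → V1=15.80, V2=0.1519, V3=0.02901, V4=0.02901
aux → i_L1=0.005043, i_V1=-2.123

-0.005043 A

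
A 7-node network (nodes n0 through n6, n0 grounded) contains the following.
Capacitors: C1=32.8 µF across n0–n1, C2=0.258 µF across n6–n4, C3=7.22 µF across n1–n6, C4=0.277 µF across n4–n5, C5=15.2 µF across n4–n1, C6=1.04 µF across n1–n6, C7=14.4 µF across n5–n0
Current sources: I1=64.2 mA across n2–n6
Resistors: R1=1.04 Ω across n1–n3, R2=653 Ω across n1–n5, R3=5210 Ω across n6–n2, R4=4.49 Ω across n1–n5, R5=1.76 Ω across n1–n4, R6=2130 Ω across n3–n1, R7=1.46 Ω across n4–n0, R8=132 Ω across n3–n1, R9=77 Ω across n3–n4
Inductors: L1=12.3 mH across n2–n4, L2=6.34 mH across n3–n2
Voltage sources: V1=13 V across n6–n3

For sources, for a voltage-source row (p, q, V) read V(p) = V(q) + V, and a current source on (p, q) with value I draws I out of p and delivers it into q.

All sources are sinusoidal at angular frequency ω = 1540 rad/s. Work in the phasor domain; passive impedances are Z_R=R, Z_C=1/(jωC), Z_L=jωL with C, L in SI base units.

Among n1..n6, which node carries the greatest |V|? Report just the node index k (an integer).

Element admittances at ω=1540 rad/s:
  Y(C1) = 0.000+0.05051j S between n0,n1
  I1: injects 0.0642 A into n6 (from n2)
  Y(C2) = 0.000+0.0003973j S between n6,n4
  Y(C3) = 0.000+0.01112j S between n1,n6
  Y(C4) = 0.000+0.0004266j S between n4,n5
  Y(R1) = 0.9615+0.000j S between n1,n3
  Y(C5) = 0.000+0.02341j S between n4,n1
  Y(R2) = 0.001531+0.000j S between n1,n5
  Y(L1) = 0.000-0.05279j S between n2,n4
  Y(R3) = 0.0001919+0.000j S between n6,n2
  Y(C6) = 0.000+0.001602j S between n1,n6
  Y(R4) = 0.2227+0.000j S between n1,n5
  Y(R5) = 0.5682+0.000j S between n1,n4
  Y(L2) = 0.000-0.1024j S between n3,n2
  Y(R6) = 0.0004695+0.000j S between n3,n1
  Y(R7) = 0.6849+0.000j S between n4,n0
  Y(C7) = 0.000+0.02218j S between n5,n0
  Y(R8) = 0.007576+0.000j S between n3,n1
  Y(R9) = 0.01299+0.000j S between n3,n4
  V1: constraint V(n6)−V(n3) = 13
Assemble and solve the 7×7 MNA system:
  V(n1)=0.04266-0.01256j  V(n2)=0.04363-0.5204j  V(n3)=0.06751-0.1839j  V(n4)=-0.001467-0.004473j  V(n5)=0.04098-0.01670j  V(n6)=13.07-0.1839j
  i(V1)=0.05945-0.1709j

6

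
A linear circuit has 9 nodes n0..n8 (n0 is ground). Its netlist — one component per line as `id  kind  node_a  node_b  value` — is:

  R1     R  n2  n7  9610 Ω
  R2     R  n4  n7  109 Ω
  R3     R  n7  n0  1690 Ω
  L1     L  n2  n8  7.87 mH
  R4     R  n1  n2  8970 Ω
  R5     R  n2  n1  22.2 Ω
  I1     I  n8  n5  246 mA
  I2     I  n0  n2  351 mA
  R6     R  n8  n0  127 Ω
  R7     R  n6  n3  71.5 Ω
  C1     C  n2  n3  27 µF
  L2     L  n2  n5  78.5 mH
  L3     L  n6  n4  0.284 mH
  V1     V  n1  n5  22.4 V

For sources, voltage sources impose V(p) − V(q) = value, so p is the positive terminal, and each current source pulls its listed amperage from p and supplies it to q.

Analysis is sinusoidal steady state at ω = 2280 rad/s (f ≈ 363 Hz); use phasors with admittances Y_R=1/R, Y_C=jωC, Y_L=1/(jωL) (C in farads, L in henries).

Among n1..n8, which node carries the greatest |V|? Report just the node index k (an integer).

1

Apply KCL at each of the 8 non-ground nodes and solve the resulting linear system.
Node n1: branches {R4, R5, V1} → V_1 = 47.54+7.567j
Node n2: branches {R1, L1, R4, R5, I2, C1, L2} → V_2 = 41.83+9.633j
Node n3: branches {R7, C1} → V_3 = 41.75+9.989j
Node n4: branches {R2, L3} → V_4 = 40.18+9.598j
Node n5: branches {I1, L2, V1} → V_5 = 25.14+7.567j
Node n6: branches {R7, L3} → V_6 = 40.18+9.612j
Node n7: branches {R1, R2, R3} → V_7 = 37.79+9.023j
Node n8: branches {L1, I1, R6} → V_8 = 41.74-0.6781j
Source currents: i(V1)=-0.2575+0.09329j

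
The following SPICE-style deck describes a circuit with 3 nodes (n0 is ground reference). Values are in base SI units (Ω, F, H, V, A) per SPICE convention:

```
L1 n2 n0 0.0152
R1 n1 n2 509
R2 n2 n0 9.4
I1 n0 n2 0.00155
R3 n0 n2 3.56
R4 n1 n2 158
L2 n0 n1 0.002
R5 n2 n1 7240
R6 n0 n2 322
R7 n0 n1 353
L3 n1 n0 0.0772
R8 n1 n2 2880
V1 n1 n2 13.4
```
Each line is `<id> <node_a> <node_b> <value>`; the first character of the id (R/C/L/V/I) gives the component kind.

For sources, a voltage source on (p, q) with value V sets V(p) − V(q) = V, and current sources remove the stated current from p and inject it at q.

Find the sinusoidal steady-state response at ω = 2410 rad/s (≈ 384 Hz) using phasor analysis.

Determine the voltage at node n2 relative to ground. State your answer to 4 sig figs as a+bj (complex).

MNA unknowns: 2 node voltages V₁..V_2 plus 1 source current (V1)
L1: Y=0.000-0.02730j on G[2,0]
R1: Y=0.001965+0.000j on G[1,2]
R2: Y=0.1064+0.000j on G[2,0]
I1: z[0]−=0.00155, z[2]+=0.00155
R3: Y=0.2809+0.000j on G[0,2]
R4: Y=0.006329+0.000j on G[1,2]
L2: Y=0.000-0.2075j on G[0,1]
R5: Y=0.0001381+0.000j on G[2,1]
R6: Y=0.003106+0.000j on G[0,2]
R7: Y=0.002833+0.000j on G[0,1]
L3: Y=0.000-0.005375j on G[1,0]
R8: Y=0.0003472+0.000j on G[1,2]
V1: row V1−V2=13.4, i_V1 at 1,2
solve → V1=10.11+5.242j, V2=-3.294+5.242j
aux → i_V1=-1.262+2.136j

-3.294+5.242j V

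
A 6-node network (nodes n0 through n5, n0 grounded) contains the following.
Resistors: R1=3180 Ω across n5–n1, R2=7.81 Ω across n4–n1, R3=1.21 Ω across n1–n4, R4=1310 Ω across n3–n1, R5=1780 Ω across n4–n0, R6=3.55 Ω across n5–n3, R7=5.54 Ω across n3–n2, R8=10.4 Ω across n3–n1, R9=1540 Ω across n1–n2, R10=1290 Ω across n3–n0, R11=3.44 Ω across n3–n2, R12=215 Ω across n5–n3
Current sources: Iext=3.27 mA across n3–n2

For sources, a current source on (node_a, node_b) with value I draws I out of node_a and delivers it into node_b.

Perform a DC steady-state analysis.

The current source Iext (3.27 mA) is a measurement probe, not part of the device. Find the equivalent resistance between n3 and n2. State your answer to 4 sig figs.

R_eq = 2.119 Ω

Apply KCL at each of the 5 non-ground nodes and solve the resulting linear system.
Node n1: branches {R1, R2, R3, R4, R8, R9} → V_1 = 2.658e-05
Node n2: branches {R7, R9, R11, Iext} → V_2 = 0.006911
Node n3: branches {R4, R6, R7, R8, R10, R11, R12, Iext} → V_3 = -1.925e-05
Node n4: branches {R2, R3, R5} → V_4 = 2.656e-05
Node n5: branches {R1, R6, R12} → V_5 = -1.920e-05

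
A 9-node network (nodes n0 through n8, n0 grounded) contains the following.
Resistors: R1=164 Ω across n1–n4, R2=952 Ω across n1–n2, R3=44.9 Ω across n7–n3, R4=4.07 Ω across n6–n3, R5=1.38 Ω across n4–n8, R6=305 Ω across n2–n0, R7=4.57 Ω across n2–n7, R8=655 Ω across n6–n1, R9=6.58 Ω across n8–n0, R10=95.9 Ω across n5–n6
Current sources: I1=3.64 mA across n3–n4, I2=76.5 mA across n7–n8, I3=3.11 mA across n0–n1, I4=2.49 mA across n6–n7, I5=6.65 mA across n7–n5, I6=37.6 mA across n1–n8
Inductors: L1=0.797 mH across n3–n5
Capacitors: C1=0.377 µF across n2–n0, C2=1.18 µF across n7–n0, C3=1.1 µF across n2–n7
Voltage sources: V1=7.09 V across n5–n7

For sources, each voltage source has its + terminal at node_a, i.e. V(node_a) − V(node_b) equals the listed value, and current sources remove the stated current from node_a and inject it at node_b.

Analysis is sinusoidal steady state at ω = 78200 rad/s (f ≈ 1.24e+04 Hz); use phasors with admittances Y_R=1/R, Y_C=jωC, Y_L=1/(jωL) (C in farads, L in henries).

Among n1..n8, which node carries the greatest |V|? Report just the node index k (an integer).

Apply KCL at each of the 8 non-ground nodes and solve the resulting linear system.
Node n1: branches {R1, R2, R8, I3, I6} → V_1 = -3.040-0.1328j
Node n2: branches {R2, C1, R6, R7, C3} → V_2 = 0.03582+0.7257j
Node n3: branches {I1, L1, R3, R4} → V_3 = 2.753-1.321j
Node n4: branches {R1, I1, R5} → V_4 = 0.6029-0.006148j
Node n5: branches {L1, I5, R10, V1} → V_5 = 7.061+0.7709j
Node n6: branches {R4, R8, I4, R10} → V_6 = 2.883-1.229j
Node n7: branches {R3, C2, I2, R7, I4, C3, I5, V1} → V_7 = -0.02886+0.7709j
Node n8: branches {R5, I2, R9, I6} → V_8 = 0.6286-0.005082j
Source currents: i(V1)=-0.07048+0.04827j

5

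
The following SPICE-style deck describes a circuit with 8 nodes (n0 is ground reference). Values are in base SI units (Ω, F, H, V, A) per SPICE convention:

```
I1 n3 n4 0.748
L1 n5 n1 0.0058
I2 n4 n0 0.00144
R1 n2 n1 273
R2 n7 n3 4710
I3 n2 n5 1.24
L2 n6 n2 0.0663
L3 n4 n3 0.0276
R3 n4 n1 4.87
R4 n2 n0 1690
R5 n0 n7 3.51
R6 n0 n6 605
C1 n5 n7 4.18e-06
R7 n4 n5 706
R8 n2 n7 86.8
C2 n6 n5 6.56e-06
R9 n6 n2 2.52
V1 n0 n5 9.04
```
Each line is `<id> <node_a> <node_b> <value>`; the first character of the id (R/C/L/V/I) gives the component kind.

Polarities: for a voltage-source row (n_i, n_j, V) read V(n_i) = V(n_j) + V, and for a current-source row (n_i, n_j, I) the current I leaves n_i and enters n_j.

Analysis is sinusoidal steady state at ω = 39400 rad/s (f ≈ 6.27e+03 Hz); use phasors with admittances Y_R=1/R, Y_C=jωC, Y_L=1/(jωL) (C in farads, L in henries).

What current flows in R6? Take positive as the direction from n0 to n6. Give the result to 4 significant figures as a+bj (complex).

0.01519-0.007345j A

Apply KCL at each of the 7 non-ground nodes and solve the resulting linear system.
Node n1: branches {L1, R1, R3} → V_1 = -22.76+22.20j
Node n2: branches {R1, I3, L2, R4, R8, R9} → V_2 = -12.12+4.361j
Node n3: branches {I1, R2, L3} → V_3 = -193.9-746.5j
Node n4: branches {I1, I2, L3, R3, R7} → V_4 = -22.47+22.81j
Node n5: branches {L1, I3, C1, R7, C2, V1} → V_5 = -9.040+0.000j
Node n6: branches {L2, R6, C2, R9} → V_6 = -9.192+4.444j
Node n7: branches {R2, R5, C1, R8} → V_7 = -2.751-3.857j
Source currents: i(V1)=-0.8047-1.089j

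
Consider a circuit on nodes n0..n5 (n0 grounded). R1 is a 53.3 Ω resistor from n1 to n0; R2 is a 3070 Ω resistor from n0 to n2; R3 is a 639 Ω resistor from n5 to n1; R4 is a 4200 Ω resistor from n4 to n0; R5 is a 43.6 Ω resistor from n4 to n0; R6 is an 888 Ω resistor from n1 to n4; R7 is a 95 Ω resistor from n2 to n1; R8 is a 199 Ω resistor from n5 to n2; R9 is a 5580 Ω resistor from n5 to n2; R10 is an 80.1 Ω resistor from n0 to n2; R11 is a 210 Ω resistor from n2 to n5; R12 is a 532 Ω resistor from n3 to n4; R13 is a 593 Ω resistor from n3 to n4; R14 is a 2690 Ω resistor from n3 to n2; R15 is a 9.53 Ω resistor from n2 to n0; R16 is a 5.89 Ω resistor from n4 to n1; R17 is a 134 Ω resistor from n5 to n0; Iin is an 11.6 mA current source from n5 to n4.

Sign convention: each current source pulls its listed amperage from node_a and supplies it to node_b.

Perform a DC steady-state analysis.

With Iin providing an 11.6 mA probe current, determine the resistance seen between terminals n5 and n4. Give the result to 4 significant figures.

Element admittances at DC:
  Y(R1) = 0.01876 S between n1,n0
  Y(R2) = 0.0003257 S between n0,n2
  Y(R3) = 0.001565 S between n5,n1
  Y(R4) = 0.0002381 S between n4,n0
  Y(R5) = 0.02294 S between n4,n0
  Y(R6) = 0.001126 S between n1,n4
  Y(R7) = 0.01053 S between n2,n1
  Y(R8) = 0.005025 S between n5,n2
  Y(R9) = 0.0001792 S between n5,n2
  Y(R10) = 0.01248 S between n0,n2
  Y(R11) = 0.004762 S between n2,n5
  Y(R12) = 0.001880 S between n3,n4
  Y(R13) = 0.001686 S between n3,n4
  Y(R14) = 0.0003717 S between n3,n2
  Y(R15) = 0.1049 S between n2,n0
  Y(R16) = 0.1698 S between n4,n1
  Y(R17) = 0.007463 S between n5,n0
  Iin: injects 0.0116 A into n4 (from n5)
Assemble and solve the 5×5 MNA system:
  V(n1)=0.1729  V(n2)=-0.03040  V(n3)=0.1888  V(n4)=0.2116  V(n5)=-0.6124

R_eq = 71.04 Ω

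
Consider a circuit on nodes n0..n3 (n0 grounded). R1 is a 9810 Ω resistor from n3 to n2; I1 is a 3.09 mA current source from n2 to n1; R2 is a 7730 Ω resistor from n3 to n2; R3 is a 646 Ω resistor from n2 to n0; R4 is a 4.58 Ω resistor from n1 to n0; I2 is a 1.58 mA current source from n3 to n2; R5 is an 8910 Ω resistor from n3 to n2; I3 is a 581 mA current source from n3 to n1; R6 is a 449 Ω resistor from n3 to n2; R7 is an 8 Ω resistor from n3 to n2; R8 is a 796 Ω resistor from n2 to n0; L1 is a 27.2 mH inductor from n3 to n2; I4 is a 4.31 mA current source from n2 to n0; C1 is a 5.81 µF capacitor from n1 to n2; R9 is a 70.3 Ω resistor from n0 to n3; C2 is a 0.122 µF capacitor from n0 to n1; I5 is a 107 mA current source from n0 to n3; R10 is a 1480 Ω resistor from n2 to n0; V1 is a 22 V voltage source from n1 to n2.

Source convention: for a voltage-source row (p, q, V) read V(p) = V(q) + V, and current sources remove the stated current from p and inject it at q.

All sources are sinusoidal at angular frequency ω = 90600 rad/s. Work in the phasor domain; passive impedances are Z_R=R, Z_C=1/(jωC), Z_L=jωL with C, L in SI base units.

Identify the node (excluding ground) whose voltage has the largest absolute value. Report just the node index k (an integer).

MNA unknowns: 3 node voltages V₁..V_3 plus 1 source current (V1)
R1: Y=0.0001019+0.000j on G[3,2]
I1: z[2]−=0.00309, z[1]+=0.00309
R2: Y=0.0001294+0.000j on G[3,2]
R3: Y=0.001548+0.000j on G[2,0]
R4: Y=0.2183+0.000j on G[1,0]
I2: z[3]−=0.00158, z[2]+=0.00158
R5: Y=0.0001122+0.000j on G[3,2]
I3: z[3]−=0.581, z[1]+=0.581
R6: Y=0.002227+0.000j on G[3,2]
R7: Y=0.1250+0.000j on G[3,2]
R8: Y=0.001256+0.000j on G[2,0]
L1: Y=0.000-0.0004058j on G[3,2]
I4: z[2]−=0.00431, z[0]+=0.00431
C1: Y=0.000+0.5264j on G[1,2]
R9: Y=0.01422+0.000j on G[0,3]
C2: Y=0.000+0.01105j on G[0,1]
I5: z[0]−=0.107, z[3]+=0.107
R10: Y=0.0006757+0.000j on G[2,0]
V1: row V1−V2=22, i_V1 at 1,2
solve → V1=2.163-0.1016j, V2=-19.84-0.1016j, V3=-21.20-0.09535j
aux → i_V1=0.1108-11.58j

3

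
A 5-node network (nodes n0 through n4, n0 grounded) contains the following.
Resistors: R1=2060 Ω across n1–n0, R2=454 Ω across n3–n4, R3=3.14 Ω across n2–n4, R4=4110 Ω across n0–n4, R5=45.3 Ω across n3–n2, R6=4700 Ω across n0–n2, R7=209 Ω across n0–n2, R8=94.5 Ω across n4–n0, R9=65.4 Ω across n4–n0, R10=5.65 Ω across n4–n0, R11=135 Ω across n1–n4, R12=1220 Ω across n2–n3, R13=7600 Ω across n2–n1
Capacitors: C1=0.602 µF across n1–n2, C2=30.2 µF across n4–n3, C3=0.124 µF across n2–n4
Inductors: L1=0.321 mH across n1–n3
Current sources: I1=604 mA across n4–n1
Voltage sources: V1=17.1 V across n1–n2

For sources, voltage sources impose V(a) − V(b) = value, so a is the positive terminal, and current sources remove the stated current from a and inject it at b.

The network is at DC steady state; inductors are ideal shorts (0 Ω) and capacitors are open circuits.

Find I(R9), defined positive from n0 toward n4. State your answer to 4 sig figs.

0.001129 A

MNA unknowns: 4 node voltages V₁..V_4 plus 2 source currents (L1, V1)
R1: Y=0.0004854 on G[1,0]
R2: Y=0.002203 on G[3,4]
R3: Y=0.3185 on G[2,4]
R4: Y=0.0002433 on G[0,4]
C1: Y=0.000 on G[1,2]
R5: Y=0.02208 on G[3,2]
L1: row V1−V3=0, i_L1 at 1,3
R6: Y=0.0002128 on G[0,2]
C2: Y=0.000 on G[4,3]
C3: Y=0.000 on G[2,4]
I1: z[4]−=0.604, z[1]+=0.604
R7: Y=0.004785 on G[0,2]
R8: Y=0.01058 on G[4,0]
R9: Y=0.01529 on G[4,0]
R10: Y=0.1770 on G[4,0]
R11: Y=0.007407 on G[1,4]
R12: Y=0.0008197 on G[2,3]
R13: Y=0.0001316 on G[2,1]
V1: row V1−V2=17.1, i_V1 at 1,2
solve → V1=18.32, V2=1.221, V3=18.32, V4=-0.07382
aux → i_L1=0.4320, i_V1=0.02459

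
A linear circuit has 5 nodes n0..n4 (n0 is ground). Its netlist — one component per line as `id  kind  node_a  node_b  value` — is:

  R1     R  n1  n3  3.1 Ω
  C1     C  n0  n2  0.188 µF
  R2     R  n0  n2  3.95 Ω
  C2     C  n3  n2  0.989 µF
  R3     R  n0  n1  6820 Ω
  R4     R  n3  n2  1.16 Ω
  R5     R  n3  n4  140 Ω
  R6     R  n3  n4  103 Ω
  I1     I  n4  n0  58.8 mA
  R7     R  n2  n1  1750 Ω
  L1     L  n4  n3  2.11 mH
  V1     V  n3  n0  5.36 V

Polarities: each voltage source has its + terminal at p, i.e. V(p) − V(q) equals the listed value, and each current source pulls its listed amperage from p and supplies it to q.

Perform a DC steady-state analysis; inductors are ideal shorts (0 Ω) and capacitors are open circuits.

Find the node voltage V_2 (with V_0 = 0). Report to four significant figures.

4.144 V

Apply KCL at each of the 4 non-ground nodes and solve the resulting linear system.
Node n1: branches {R1, R3, R7} → V_1 = 5.355
Node n2: branches {C1, R2, C2, R4, R7} → V_2 = 4.144
Node n3: branches {R1, C2, R4, R5, R6, L1, V1} → V_3 = 5.360
Node n4: branches {R5, R6, I1, L1} → V_4 = 5.360
Source currents: i(L1)=-0.05880, i(V1)=-1.109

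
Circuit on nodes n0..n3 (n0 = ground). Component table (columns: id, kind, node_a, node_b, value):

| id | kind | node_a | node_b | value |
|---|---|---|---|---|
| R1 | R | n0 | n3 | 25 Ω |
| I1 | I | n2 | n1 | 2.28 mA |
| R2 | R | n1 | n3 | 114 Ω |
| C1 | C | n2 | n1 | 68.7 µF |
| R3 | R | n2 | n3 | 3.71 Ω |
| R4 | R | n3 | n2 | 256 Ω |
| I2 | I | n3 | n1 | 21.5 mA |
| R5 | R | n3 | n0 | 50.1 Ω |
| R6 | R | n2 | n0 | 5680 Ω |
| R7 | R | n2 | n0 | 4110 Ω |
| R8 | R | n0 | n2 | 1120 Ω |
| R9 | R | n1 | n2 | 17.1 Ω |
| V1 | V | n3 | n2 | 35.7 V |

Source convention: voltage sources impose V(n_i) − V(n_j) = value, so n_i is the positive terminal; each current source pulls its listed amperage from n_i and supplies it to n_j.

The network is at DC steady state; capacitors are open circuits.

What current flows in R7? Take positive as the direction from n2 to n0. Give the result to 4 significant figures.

Element admittances at DC:
  Y(R1) = 0.04000 S between n0,n3
  I1: injects 0.00228 A into n1 (from n2)
  Y(R2) = 0.008772 S between n1,n3
  Y(C1) = 0.000 S between n2,n1
  Y(R3) = 0.2695 S between n2,n3
  Y(R4) = 0.003906 S between n3,n2
  I2: injects 0.0215 A into n1 (from n3)
  Y(R5) = 0.01996 S between n3,n0
  Y(R6) = 0.0001761 S between n2,n0
  Y(R7) = 0.0002433 S between n2,n0
  Y(R8) = 0.0008929 S between n0,n2
  Y(R9) = 0.05848 S between n1,n2
  V1: constraint V(n3)−V(n2) = 35.7
Assemble and solve the 4×4 MNA system:
  V(n1)=-29.93  V(n2)=-34.94  V(n3)=0.7646
  i(V1)=-10.10

-0.008500 A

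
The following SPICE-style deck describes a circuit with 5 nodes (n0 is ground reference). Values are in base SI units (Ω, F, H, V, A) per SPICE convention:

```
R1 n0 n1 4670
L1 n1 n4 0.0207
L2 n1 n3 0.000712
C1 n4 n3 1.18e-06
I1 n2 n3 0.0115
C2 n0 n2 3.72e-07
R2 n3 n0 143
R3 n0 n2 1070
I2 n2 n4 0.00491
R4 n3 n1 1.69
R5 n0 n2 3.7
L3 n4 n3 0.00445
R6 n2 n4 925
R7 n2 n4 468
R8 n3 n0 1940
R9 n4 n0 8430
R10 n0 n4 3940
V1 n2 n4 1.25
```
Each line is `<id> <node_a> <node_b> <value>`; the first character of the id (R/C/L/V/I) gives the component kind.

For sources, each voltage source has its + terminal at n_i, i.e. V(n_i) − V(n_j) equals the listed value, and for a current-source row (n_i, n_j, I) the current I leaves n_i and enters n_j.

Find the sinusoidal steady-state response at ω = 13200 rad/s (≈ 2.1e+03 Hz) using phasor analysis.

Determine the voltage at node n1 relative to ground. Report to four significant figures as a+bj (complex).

0.6235+1.261j V

MNA unknowns: 4 node voltages V₁..V_4 plus 1 source current (V1)
R1: Y=0.0002141+0.000j on G[0,1]
L1: Y=0.000-0.003660j on G[1,4]
L2: Y=0.000-0.1064j on G[1,3]
C1: Y=0.000+0.01558j on G[4,3]
I1: z[2]−=0.0115, z[3]+=0.0115
C2: Y=0.000+0.004910j on G[0,2]
R2: Y=0.006993+0.000j on G[3,0]
R3: Y=0.0009346+0.000j on G[0,2]
I2: z[2]−=0.00491, z[4]+=0.00491
R4: Y=0.5917+0.000j on G[3,1]
R5: Y=0.2703+0.000j on G[0,2]
L3: Y=0.000-0.01702j on G[4,3]
R6: Y=0.001081+0.000j on G[2,4]
R7: Y=0.002137+0.000j on G[2,4]
R8: Y=0.0005155+0.000j on G[3,0]
R9: Y=0.0001186+0.000j on G[4,0]
R10: Y=0.0002538+0.000j on G[0,4]
V1: row V2−V4=1.25, i_V1 at 2,4
solve → V1=0.6235+1.261j, V2=-0.01693-0.03530j, V3=0.6335+1.252j, V4=-1.267-0.03530j
aux → i_V1=-0.01601+0.009658j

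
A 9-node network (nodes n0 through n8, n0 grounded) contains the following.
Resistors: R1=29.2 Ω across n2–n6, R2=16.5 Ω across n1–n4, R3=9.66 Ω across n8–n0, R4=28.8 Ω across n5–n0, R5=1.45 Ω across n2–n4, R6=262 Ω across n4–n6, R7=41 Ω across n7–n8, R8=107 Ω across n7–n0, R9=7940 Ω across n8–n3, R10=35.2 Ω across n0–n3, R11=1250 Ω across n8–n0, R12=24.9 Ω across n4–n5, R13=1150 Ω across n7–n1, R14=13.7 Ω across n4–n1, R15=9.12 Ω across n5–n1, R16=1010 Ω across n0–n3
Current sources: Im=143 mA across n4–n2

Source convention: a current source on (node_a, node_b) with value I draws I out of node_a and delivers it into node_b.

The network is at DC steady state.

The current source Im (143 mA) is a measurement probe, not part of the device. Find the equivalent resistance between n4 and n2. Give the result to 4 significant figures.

MNA unknowns: 8 node voltages V₁..V_8
R1: Y=0.03425 on G[2,6]
R2: Y=0.06061 on G[1,4]
R3: Y=0.1035 on G[8,0]
R4: Y=0.03472 on G[5,0]
R5: Y=0.6897 on G[2,4]
R6: Y=0.003817 on G[4,6]
R7: Y=0.02439 on G[7,8]
R8: Y=0.009346 on G[7,0]
R9: Y=0.0001259 on G[8,3]
R10: Y=0.02841 on G[0,3]
R11: Y=0.0008000 on G[8,0]
R12: Y=0.04016 on G[4,5]
R13: Y=0.0008696 on G[7,1]
R14: Y=0.07299 on G[4,1]
R15: Y=0.1096 on G[5,1]
R16: Y=0.0009901 on G[0,3]
Im: z[4]−=0.143, z[2]+=0.143
solve → V1=0.000, V2=0.2063, V3=0.000, V4=0.000, V5=0.000, V6=0.1856, V7=0.000, V8=0.000

R_eq = 1.443 Ω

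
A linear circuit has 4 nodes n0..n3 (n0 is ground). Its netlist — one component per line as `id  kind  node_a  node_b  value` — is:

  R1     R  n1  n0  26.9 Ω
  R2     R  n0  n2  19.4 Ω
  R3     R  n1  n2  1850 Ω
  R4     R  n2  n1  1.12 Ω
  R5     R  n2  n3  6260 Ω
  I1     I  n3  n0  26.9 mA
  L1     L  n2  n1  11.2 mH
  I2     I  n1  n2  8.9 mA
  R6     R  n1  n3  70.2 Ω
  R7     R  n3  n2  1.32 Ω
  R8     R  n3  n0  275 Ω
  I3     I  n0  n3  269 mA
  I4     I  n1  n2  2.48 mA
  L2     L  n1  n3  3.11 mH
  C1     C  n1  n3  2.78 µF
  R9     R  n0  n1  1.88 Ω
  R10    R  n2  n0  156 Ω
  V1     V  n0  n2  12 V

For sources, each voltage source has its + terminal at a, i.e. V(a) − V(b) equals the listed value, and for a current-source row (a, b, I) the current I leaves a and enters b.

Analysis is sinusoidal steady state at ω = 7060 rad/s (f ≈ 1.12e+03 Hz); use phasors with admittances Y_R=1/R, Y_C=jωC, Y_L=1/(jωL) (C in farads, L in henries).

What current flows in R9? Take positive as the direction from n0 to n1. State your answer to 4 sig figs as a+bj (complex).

3.928-0.05911j A

Element admittances at ω=7060 rad/s:
  Y(R1) = 0.03717+0.000j S between n1,n0
  Y(R2) = 0.05155+0.000j S between n0,n2
  Y(R3) = 0.0005405+0.000j S between n1,n2
  Y(R4) = 0.8929+0.000j S between n2,n1
  Y(R5) = 0.0001597+0.000j S between n2,n3
  I1: injects 0.0269 A into n0 (from n3)
  Y(L1) = 0.000-0.01265j S between n2,n1
  I2: injects 0.0089 A into n2 (from n1)
  Y(R6) = 0.01425+0.000j S between n1,n3
  Y(R7) = 0.7576+0.000j S between n3,n2
  Y(R8) = 0.003636+0.000j S between n3,n0
  I3: injects 0.269 A into n3 (from n0)
  I4: injects 0.00248 A into n2 (from n1)
  Y(L2) = 0.000-0.04554j S between n1,n3
  Y(C1) = 0.000+0.01963j S between n1,n3
  Y(R9) = 0.5319+0.000j S between n0,n1
  Y(R10) = 0.006410+0.000j S between n2,n0
  V1: constraint V(n0)−V(n2) = 12
Assemble and solve the 4×4 MNA system:
  V(n1)=-7.384+0.1111j  V(n2)=-12.00+0.000j  V(n3)=-11.54-0.1368j
  i(V1)=-5.182+0.06274j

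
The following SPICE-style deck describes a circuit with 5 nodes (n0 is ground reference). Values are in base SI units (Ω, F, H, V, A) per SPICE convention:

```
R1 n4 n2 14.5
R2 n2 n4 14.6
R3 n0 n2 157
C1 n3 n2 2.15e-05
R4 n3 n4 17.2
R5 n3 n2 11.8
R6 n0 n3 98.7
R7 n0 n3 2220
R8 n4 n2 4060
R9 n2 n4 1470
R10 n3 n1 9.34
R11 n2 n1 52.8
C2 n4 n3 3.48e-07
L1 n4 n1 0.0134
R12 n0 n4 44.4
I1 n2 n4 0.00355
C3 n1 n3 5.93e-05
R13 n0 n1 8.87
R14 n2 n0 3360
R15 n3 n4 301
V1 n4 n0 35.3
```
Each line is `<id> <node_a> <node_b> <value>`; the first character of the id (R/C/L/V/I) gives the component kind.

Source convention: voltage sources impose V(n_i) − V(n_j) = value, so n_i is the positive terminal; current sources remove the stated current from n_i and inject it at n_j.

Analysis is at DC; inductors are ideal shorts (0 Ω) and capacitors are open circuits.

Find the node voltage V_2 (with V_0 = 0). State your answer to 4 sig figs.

Element admittances at DC:
  Y(R1) = 0.06897 S between n4,n2
  Y(R2) = 0.06849 S between n2,n4
  Y(R3) = 0.006369 S between n0,n2
  Y(C1) = 0.000 S between n3,n2
  Y(R4) = 0.05814 S between n3,n4
  Y(R5) = 0.08475 S between n3,n2
  Y(R6) = 0.01013 S between n0,n3
  Y(R7) = 0.0004505 S between n0,n3
  Y(R8) = 0.0002463 S between n4,n2
  Y(R9) = 0.0006803 S between n2,n4
  Y(R10) = 0.1071 S between n3,n1
  Y(R11) = 0.01894 S between n2,n1
  Y(C2) = 0.000 S between n4,n3
  L1: short n4↔n1 (DC inductor)
  Y(R12) = 0.02252 S between n0,n4
  I1: injects 0.00355 A into n4 (from n2)
  Y(C3) = 0.000 S between n1,n3
  Y(R13) = 0.1127 S between n0,n1
  Y(R14) = 0.0002976 S between n2,n0
  Y(R15) = 0.003322 S between n3,n4
  V1: constraint V(n4)−V(n0) = 35.3
Assemble and solve the 6×6 MNA system:
  V(n1)=35.30  V(n2)=33.68  V(n3)=33.36  V(n4)=35.30
  i(L1)=4.218  i(V1)=-5.352

33.68 V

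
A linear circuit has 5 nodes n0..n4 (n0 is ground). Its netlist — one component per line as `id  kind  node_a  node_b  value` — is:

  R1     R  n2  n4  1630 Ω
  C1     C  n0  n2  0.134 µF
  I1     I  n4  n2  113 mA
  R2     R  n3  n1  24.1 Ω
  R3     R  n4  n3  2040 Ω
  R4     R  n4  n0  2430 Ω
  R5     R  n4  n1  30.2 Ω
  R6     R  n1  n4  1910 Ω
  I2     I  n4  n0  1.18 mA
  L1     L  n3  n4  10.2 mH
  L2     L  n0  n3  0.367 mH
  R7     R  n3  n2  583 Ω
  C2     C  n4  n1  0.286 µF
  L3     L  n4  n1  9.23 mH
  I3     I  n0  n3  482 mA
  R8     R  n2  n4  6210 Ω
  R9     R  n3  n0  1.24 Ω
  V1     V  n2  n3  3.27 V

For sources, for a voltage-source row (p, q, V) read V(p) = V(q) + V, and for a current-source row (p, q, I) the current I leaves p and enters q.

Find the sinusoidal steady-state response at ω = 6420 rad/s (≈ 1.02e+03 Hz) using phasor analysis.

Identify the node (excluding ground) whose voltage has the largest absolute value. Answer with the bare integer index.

2

Element admittances at ω=6420 rad/s:
  Y(R1) = 0.0006135+0.000j S between n2,n4
  Y(C1) = 0.000+0.0008603j S between n0,n2
  I1: injects 0.113 A into n2 (from n4)
  Y(R2) = 0.04149+0.000j S between n3,n1
  Y(R3) = 0.0004902+0.000j S between n4,n3
  Y(R4) = 0.0004115+0.000j S between n4,n0
  Y(R5) = 0.03311+0.000j S between n4,n1
  Y(R6) = 0.0005236+0.000j S between n1,n4
  I2: injects 0.00118 A into n0 (from n4)
  Y(L1) = 0.000-0.01527j S between n3,n4
  Y(L2) = 0.000-0.4244j S between n0,n3
  Y(R7) = 0.001715+0.000j S between n3,n2
  Y(C2) = 0.000+0.001836j S between n4,n1
  Y(L3) = 0.000-0.01688j S between n4,n1
  I3: injects 0.482 A into n3 (from n0)
  Y(R8) = 0.0001610+0.000j S between n2,n4
  Y(R9) = 0.8065+0.000j S between n3,n0
  V1: constraint V(n2)−V(n3) = 3.27
Assemble and solve the 5×5 MNA system:
  V(n1)=-1.140-0.6937j  V(n2)=3.739+0.2442j  V(n3)=0.4692+0.2442j  V(n4)=-2.362-2.397j
  i(V1)=0.1029-0.005263j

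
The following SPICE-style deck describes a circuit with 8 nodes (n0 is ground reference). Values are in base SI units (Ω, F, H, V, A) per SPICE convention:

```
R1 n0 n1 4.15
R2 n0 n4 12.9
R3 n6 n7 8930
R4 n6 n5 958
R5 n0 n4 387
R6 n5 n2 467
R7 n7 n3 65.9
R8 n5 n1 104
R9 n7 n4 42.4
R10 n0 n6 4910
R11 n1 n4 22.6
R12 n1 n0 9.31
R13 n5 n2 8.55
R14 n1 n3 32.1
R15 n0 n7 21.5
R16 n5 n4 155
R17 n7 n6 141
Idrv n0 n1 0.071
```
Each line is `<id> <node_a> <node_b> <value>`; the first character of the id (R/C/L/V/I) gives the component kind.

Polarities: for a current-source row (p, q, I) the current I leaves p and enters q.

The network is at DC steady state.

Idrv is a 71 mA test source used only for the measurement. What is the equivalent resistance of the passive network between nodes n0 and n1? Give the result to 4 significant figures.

Element admittances at DC:
  Y(R1) = 0.2410 S between n0,n1
  Y(R2) = 0.07752 S between n0,n4
  Y(R3) = 0.0001120 S between n6,n7
  Y(R4) = 0.001044 S between n6,n5
  Y(R5) = 0.002584 S between n0,n4
  Y(R6) = 0.002141 S between n5,n2
  Y(R7) = 0.01517 S between n7,n3
  Y(R8) = 0.009615 S between n5,n1
  Y(R9) = 0.02358 S between n7,n4
  Y(R10) = 0.0002037 S between n0,n6
  Y(R11) = 0.04425 S between n1,n4
  Y(R12) = 0.1074 S between n1,n0
  Y(R13) = 0.1170 S between n5,n2
  Y(R14) = 0.03115 S between n1,n3
  Y(R15) = 0.04651 S between n0,n7
  Y(R16) = 0.006452 S between n5,n4
  Y(R17) = 0.007092 S between n7,n6
  Idrv: injects 0.071 A into n1 (from n0)
Assemble and solve the 7×7 MNA system:
  V(n1)=0.1832  V(n2)=0.1305  V(n3)=0.1373  V(n4)=0.06454  V(n5)=0.1305  V(n6)=0.05286  V(n7)=0.04311

R_eq = 2.580 Ω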